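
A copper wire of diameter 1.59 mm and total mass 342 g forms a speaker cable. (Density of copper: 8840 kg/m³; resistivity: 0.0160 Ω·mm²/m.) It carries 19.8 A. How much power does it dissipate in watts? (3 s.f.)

61.6 W

ρ = 0.0160 Ω·mm²/m = 1.60×10^-8 Ω·m
A = π(d/2)² = π(7.9500e-04 m)² = 1.9856e-06 m²
L = m/(density·A) = 0.342/(8840×1.9856e-06) = 19.48 m
R = ρL/A = (1.60×10^-8)(19.48)/(1.9856e-06) = 0.157 Ω
P = I²R = (19.8)² × 0.157 = 61.6 W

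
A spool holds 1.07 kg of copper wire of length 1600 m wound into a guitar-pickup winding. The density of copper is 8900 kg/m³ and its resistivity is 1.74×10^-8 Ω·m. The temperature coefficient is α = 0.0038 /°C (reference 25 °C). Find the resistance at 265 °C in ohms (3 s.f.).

A = m/(density·L) = 1.07/(8900×1600) = 7.5140e-08 m²
R = ρL/A = (1.74×10^-8)(1600)/(7.5140e-08) = 370.5 Ω
R(265 °C) = 370.5 × (1 + 0.0038×240) = 708 Ω

708 Ω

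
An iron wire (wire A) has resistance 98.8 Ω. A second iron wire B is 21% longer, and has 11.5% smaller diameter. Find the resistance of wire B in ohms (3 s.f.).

R ∝ L/d², so R_B/R_A = (1 + 21/100) × (1 − 11.5/100)⁻²
= 1.21 × 1.277 = 1.545
R_B = 1.545 × 98.8 = 153 Ω

153 Ω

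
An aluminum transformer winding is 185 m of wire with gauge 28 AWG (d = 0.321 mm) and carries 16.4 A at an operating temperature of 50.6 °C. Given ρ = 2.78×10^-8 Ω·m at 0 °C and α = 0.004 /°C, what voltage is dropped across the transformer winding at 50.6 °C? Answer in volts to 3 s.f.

A = π(0.321/2 mm)² = π(1.6050e-04 m)² = 8.093e-08 m²
R₍0₎ = ρL/A = (2.78×10^-8)(185)/(8.093e-08) = 63.55 Ω
R₍50.6₎ = R₍0₎(1 + αΔT) = 63.55 × (1 + 0.004×50.6) = 76.41 Ω
V = IR = 16.4 × 76.41 = 1250 V

1250 V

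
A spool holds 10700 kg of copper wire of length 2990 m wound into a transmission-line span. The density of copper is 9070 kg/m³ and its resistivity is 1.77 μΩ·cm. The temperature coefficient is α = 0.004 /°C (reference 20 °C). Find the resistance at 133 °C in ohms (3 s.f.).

ρ = 1.77 μΩ·cm = 1.77×10^-8 Ω·m
A = m/(density·L) = 10700/(9070×2990) = 3.9455e-04 m²
R = ρL/A = (1.77×10^-8)(2990)/(3.9455e-04) = 0.1341 Ω
R(133 °C) = 0.1341 × (1 + 0.004×113) = 0.195 Ω

0.195 Ω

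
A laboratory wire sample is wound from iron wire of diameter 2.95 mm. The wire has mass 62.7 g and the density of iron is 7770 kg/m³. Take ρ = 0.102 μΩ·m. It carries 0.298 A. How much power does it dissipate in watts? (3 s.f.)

0.00156 W

ρ = 0.102 μΩ·m = 1.02×10^-7 Ω·m
A = π(d/2)² = π(1.4750e-03 m)² = 6.8349e-06 m²
L = m/(density·A) = 0.0627/(7770×6.8349e-06) = 1.181 m
R = ρL/A = (1.02×10^-7)(1.181)/(6.8349e-06) = 0.01762 Ω
P = I²R = (0.298)² × 0.01762 = 0.00156 W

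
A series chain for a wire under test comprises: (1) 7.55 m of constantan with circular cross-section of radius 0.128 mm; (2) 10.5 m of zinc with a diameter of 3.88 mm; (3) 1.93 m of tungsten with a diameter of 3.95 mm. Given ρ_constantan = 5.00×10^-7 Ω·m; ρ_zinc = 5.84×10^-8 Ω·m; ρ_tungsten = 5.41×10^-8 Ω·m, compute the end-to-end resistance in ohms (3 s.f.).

73.4 Ω

Seg 1: A = πr² = π(1.2800e-04 m)² = 5.147e-08 m²
R_1 = (5.00×10^-7)(7.55)/(5.147e-08) = 73.34 Ω
Seg 2: A = π(d/2)² = π(1.9400e-03 m)² = 1.182e-05 m²
R_2 = (5.84×10^-8)(10.5)/(1.182e-05) = 0.05186 Ω
Seg 3: A = π(d/2)² = π(1.9750e-03 m)² = 1.225e-05 m²
R_3 = (5.41×10^-8)(1.93)/(1.225e-05) = 0.008521 Ω
R_total = R_1 + R_2 + R_3 = 73.4 Ω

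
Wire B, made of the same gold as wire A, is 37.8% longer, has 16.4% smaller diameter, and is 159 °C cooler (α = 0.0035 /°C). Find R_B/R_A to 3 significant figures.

R ∝ ρL/d² with ρ ∝ (1+αΔT), so R_B/R_A = (1 + 37.8/100) × (1 − 16.4/100)⁻² × (1 − 0.0035×159)
= 1.378 × 1.431 × 0.4435 = 0.874

0.874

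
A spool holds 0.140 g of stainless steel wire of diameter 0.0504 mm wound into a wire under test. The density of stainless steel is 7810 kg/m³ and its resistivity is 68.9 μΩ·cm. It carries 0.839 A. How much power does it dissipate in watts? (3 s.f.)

ρ = 68.9 μΩ·cm = 6.89×10^-7 Ω·m
A = π(d/2)² = π(2.5200e-05 m)² = 1.9950e-09 m²
L = m/(density·A) = 1.400×10^-4/(7810×1.9950e-09) = 8.985 m
R = ρL/A = (6.89×10^-7)(8.985)/(1.9950e-09) = 3103 Ω
P = I²R = (0.839)² × 3103 = 2180 W

2180 W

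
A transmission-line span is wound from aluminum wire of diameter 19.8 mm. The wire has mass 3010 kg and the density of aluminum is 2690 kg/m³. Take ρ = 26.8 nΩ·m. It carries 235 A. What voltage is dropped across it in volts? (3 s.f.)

ρ = 26.8 nΩ·m = 2.68×10^-8 Ω·m
A = π(d/2)² = π(9.9000e-03 m)² = 3.0791e-04 m²
L = m/(density·A) = 3010/(2690×3.0791e-04) = 3634 m
R = ρL/A = (2.68×10^-8)(3634)/(3.0791e-04) = 0.3163 Ω
V = IR = 235 × 0.3163 = 74.3 V

74.3 V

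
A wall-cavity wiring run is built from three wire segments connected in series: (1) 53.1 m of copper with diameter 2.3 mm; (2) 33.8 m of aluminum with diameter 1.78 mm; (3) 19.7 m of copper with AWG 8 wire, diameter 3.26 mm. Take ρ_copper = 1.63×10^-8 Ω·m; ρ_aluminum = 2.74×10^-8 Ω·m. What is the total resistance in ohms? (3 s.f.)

0.619 Ω

Seg 1: A = π(d/2)² = π(1.1500e-03 m)² = 4.155e-06 m²
R_1 = (1.63×10^-8)(53.1)/(4.155e-06) = 0.2083 Ω
Seg 2: A = π(d/2)² = π(8.9000e-04 m)² = 2.488e-06 m²
R_2 = (2.74×10^-8)(33.8)/(2.488e-06) = 0.3722 Ω
Seg 3: A = π(3.26/2 mm)² = π(1.6300e-03 m)² = 8.347e-06 m²
R_3 = (1.63×10^-8)(19.7)/(8.347e-06) = 0.03847 Ω
R_total = R_1 + R_2 + R_3 = 0.619 Ω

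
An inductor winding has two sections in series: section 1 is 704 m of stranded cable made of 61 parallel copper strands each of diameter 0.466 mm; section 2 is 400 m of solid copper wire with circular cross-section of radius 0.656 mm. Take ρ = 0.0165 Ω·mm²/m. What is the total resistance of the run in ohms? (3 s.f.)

6.00 Ω

ρ = 0.0165 Ω·mm²/m = 1.65×10^-8 Ω·m
Section 1: A_strand = π(2.3300e-04)² = 1.706e-07 m²; R₁ = ρL/(N·A_s) = (1.65×10^-8)(704)/(61×1.706e-07) = 1.117 Ω
Section 2: A = πr² = π(6.5600e-04 m)² = 1.352e-06 m²
R₂ = (1.65×10^-8)(400)/(1.352e-06) = 4.882 Ω
R = R₁ + R₂ = 6.00 Ω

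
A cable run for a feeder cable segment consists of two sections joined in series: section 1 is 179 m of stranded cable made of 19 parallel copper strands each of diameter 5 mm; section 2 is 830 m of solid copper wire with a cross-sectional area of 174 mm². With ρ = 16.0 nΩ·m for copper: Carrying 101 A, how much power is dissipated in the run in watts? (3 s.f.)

ρ = 16.0 nΩ·m = 1.60×10^-8 Ω·m
Section 1: A_strand = π(2.5000e-03)² = 1.963e-05 m²; R₁ = ρL/(N·A_s) = (1.60×10^-8)(179)/(19×1.963e-05) = 0.007677 Ω
Section 2: A = 174 mm² = 1.740e-04 m²
R₂ = (1.60×10^-8)(830)/(1.740e-04) = 0.07632 Ω
R = R₁ + R₂ = 0.084 Ω
P = I²R = (101)² × 0.084 = 857 W

857 W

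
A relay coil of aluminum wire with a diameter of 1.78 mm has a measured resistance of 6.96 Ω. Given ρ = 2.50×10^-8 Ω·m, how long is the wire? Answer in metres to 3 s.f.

A = π(d/2)² = π(8.9000e-04 m)² = 2.488e-06 m²
L = RA/ρ = (6.96)(2.488e-06)/(2.50×10^-8) = 693 m

693 m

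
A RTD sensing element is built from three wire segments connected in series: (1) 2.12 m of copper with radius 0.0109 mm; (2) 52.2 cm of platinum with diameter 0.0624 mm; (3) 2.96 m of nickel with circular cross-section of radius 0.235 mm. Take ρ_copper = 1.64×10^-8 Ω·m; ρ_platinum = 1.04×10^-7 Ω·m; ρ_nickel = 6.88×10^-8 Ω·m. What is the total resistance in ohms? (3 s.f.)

112 Ω

Seg 1: A = πr² = π(1.0900e-05 m)² = 3.733e-10 m²
R_1 = (1.64×10^-8)(2.12)/(3.733e-10) = 93.15 Ω
Seg 2: A = π(d/2)² = π(3.1200e-05 m)² = 3.058e-09 m²
R_2 = (1.04×10^-7)(0.522)/(3.058e-09) = 17.75 Ω
Seg 3: A = πr² = π(2.3500e-04 m)² = 1.735e-07 m²
R_3 = (6.88×10^-8)(2.96)/(1.735e-07) = 1.174 Ω
R_total = R_1 + R_2 + R_3 = 112 Ω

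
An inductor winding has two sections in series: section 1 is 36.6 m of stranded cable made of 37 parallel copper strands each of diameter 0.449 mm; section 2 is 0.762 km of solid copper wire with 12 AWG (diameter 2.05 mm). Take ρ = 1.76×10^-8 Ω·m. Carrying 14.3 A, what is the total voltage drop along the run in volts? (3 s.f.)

Section 1: A_strand = π(2.2450e-04)² = 1.583e-07 m²; R₁ = ρL/(N·A_s) = (1.76×10^-8)(36.6)/(37×1.583e-07) = 0.11 Ω
Section 2: A = π(2.05/2 mm)² = π(1.0250e-03 m)² = 3.301e-06 m²
R₂ = (1.76×10^-8)(762)/(3.301e-06) = 4.063 Ω
R = R₁ + R₂ = 4.173 Ω
V = IR = 14.3 × 4.173 = 59.7 V

59.7 V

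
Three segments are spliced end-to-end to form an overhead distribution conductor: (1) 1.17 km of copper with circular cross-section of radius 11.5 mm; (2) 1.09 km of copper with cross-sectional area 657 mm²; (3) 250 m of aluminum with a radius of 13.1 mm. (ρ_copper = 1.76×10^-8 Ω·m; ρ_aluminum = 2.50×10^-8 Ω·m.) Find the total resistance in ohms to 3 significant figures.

Seg 1: A = πr² = π(1.1500e-02 m)² = 4.155e-04 m²
R_1 = (1.76×10^-8)(1170)/(4.155e-04) = 0.04956 Ω
Seg 2: A = 657 mm² = 6.570e-04 m²
R_2 = (1.76×10^-8)(1090)/(6.570e-04) = 0.0292 Ω
Seg 3: A = πr² = π(1.3100e-02 m)² = 5.391e-04 m²
R_3 = (2.50×10^-8)(250)/(5.391e-04) = 0.01159 Ω
R_total = R_1 + R_2 + R_3 = 0.0904 Ω

0.0904 Ω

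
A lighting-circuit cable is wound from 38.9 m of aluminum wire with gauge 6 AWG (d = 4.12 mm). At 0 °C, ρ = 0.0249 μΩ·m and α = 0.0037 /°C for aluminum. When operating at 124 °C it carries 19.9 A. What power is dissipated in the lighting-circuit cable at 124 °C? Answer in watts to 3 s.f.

ρ = 0.0249 μΩ·m = 2.49×10^-8 Ω·m
A = π(4.12/2 mm)² = π(2.0600e-03 m)² = 1.333e-05 m²
R₍0₎ = ρL/A = (2.49×10^-8)(38.9)/(1.333e-05) = 0.07265 Ω
R₍124₎ = R₍0₎(1 + αΔT) = 0.07265 × (1 + 0.0037×124) = 0.106 Ω
P = I²R = (19.9)² × 0.106 = 42.0 W

42.0 W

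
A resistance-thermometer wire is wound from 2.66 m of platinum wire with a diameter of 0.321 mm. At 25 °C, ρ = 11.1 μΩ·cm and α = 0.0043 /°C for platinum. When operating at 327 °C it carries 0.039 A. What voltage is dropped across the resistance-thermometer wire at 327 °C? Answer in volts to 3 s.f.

ρ = 11.1 μΩ·cm = 1.11×10^-7 Ω·m
A = π(d/2)² = π(1.6050e-04 m)² = 8.093e-08 m²
R₍25₎ = ρL/A = (1.11×10^-7)(2.66)/(8.093e-08) = 3.648 Ω
R₍327₎ = R₍25₎(1 + αΔT) = 3.648 × (1 + 0.0043×302) = 8.386 Ω
V = IR = 0.039 × 8.386 = 0.327 V

0.327 V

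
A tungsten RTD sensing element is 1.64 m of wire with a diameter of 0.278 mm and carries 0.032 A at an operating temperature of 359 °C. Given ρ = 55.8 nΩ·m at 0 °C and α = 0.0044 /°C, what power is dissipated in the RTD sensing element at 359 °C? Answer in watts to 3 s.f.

0.00398 W

ρ = 55.8 nΩ·m = 5.58×10^-8 Ω·m
A = π(d/2)² = π(1.3900e-04 m)² = 6.070e-08 m²
R₍0₎ = ρL/A = (5.58×10^-8)(1.64)/(6.070e-08) = 1.508 Ω
R₍359₎ = R₍0₎(1 + αΔT) = 1.508 × (1 + 0.0044×359) = 3.889 Ω
P = I²R = (0.032)² × 3.889 = 0.00398 W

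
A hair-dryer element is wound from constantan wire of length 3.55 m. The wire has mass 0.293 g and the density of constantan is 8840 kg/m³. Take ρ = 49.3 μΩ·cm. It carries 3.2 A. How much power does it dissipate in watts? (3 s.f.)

1920 W

ρ = 49.3 μΩ·cm = 4.93×10^-7 Ω·m
A = m/(density·L) = 2.930×10^-4/(8840×3.55) = 9.3366e-09 m²
R = ρL/A = (4.93×10^-7)(3.55)/(9.3366e-09) = 187.5 Ω
P = I²R = (3.2)² × 187.5 = 1920 W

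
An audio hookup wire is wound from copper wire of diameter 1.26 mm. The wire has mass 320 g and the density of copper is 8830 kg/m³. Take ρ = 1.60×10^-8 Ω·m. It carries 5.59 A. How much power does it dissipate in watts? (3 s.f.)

11.7 W

A = π(d/2)² = π(6.3000e-04 m)² = 1.2469e-06 m²
L = m/(density·A) = 0.32/(8830×1.2469e-06) = 29.06 m
R = ρL/A = (1.60×10^-8)(29.06)/(1.2469e-06) = 0.3729 Ω
P = I²R = (5.59)² × 0.3729 = 11.7 W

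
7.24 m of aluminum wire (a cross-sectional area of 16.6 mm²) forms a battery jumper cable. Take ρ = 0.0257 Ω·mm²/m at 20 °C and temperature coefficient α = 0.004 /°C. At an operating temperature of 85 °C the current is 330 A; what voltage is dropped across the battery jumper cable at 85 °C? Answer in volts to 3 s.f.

ρ = 0.0257 Ω·mm²/m = 2.57×10^-8 Ω·m
A = 16.6 mm² = 1.660e-05 m²
R₍20₎ = ρL/A = (2.57×10^-8)(7.24)/(1.660e-05) = 0.01121 Ω
R₍85₎ = R₍20₎(1 + αΔT) = 0.01121 × (1 + 0.004×65) = 0.01412 Ω
V = IR = 330 × 0.01412 = 4.66 V

4.66 V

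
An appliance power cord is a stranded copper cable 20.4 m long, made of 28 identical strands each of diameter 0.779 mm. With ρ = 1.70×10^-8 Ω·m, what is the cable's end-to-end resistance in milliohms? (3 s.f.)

26.0 mΩ

A_strand = π(3.8950e-04 m)² = 4.766e-07 m²
R_strand = ρL/A = (1.70×10^-8)(20.4)/(4.766e-07) = 0.7276 Ω
R_total = R_strand/N = 0.7276/28 = 26.0 mΩ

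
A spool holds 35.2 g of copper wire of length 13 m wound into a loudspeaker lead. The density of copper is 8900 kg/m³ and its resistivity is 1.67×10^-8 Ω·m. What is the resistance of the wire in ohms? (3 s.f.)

0.714 Ω

A = m/(density·L) = 0.0352/(8900×13) = 3.0424e-07 m²
R = ρL/A = (1.67×10^-8)(13)/(3.0424e-07) = 0.714 Ω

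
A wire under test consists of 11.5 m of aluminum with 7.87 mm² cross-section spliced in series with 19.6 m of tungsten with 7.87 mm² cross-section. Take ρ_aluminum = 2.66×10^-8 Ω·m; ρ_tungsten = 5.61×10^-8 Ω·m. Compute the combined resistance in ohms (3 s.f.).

0.179 Ω

Segment 1: A = 7.87 mm² = 7.870e-06 m²
R₁ = ρL/A = (2.66×10^-8)(11.5)/(7.870e-06) = 0.03887 Ω
R₂ = (5.61×10^-8)(19.6)/(7.870e-06) = 0.1397 Ω
R = R₁ + R₂ = 0.179 Ω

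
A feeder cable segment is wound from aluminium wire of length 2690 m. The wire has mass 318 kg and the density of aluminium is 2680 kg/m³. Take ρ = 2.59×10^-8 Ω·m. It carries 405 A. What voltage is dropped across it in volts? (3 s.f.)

640 V

A = m/(density·L) = 318/(2680×2690) = 4.4110e-05 m²
R = ρL/A = (2.59×10^-8)(2690)/(4.4110e-05) = 1.579 Ω
V = IR = 405 × 1.579 = 640 V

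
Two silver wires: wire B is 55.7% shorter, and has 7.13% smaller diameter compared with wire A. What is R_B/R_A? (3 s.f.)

0.514

R ∝ L/d², so R_B/R_A = (1 − 55.7/100) × (1 − 7.13/100)⁻²
= 0.443 × 1.159 = 0.514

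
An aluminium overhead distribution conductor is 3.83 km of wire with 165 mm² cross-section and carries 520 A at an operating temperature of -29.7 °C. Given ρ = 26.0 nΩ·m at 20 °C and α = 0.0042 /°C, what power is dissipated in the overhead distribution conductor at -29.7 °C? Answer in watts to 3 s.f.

ρ = 26.0 nΩ·m = 2.60×10^-8 Ω·m
A = 165 mm² = 1.650e-04 m²
R₍20₎ = ρL/A = (2.60×10^-8)(3830)/(1.650e-04) = 0.6035 Ω
R₍-29.7₎ = R₍20₎(1 + αΔT) = 0.6035 × (1 + 0.0042×-49.7) = 0.4775 Ω
P = I²R = (520)² × 0.4775 = 1.29×10^5 W

1.29×10^5 W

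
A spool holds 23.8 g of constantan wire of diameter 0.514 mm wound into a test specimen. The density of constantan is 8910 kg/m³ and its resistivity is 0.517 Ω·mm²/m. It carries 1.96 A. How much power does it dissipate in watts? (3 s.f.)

123 W

ρ = 0.517 Ω·mm²/m = 5.17×10^-7 Ω·m
A = π(d/2)² = π(2.5700e-04 m)² = 2.0750e-07 m²
L = m/(density·A) = 0.0238/(8910×2.0750e-07) = 12.87 m
R = ρL/A = (5.17×10^-7)(12.87)/(2.0750e-07) = 32.07 Ω
P = I²R = (1.96)² × 32.07 = 123 W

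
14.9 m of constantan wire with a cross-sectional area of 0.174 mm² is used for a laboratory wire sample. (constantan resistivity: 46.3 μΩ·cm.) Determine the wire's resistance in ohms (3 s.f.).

39.6 Ω

ρ = 46.3 μΩ·cm = 4.63×10^-7 Ω·m
A = 0.174 mm² = 1.740e-07 m²
R = ρL/A = (4.63×10^-7)(14.9 m)/(1.740e-07 m²) = 39.6 Ω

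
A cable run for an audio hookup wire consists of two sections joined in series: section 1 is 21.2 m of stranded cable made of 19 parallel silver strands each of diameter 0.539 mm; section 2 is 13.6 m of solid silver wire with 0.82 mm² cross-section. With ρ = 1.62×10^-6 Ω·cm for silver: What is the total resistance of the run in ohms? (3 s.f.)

ρ = 1.62×10^-6 Ω·cm = 1.62×10^-8 Ω·m
Section 1: A_strand = π(2.6950e-04)² = 2.282e-07 m²; R₁ = ρL/(N·A_s) = (1.62×10^-8)(21.2)/(19×2.282e-07) = 0.07922 Ω
Section 2: A = 0.82 mm² = 8.200e-07 m²
R₂ = (1.62×10^-8)(13.6)/(8.200e-07) = 0.2687 Ω
R = R₁ + R₂ = 0.348 Ω

0.348 Ω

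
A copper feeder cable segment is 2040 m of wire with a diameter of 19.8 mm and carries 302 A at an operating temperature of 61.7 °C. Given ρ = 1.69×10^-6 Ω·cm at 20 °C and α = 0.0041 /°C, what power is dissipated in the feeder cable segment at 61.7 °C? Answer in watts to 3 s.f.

12000 W

ρ = 1.69×10^-6 Ω·cm = 1.69×10^-8 Ω·m
A = π(d/2)² = π(9.9000e-03 m)² = 3.079e-04 m²
R₍20₎ = ρL/A = (1.69×10^-8)(2040)/(3.079e-04) = 0.112 Ω
R₍61.7₎ = R₍20₎(1 + αΔT) = 0.112 × (1 + 0.0041×41.7) = 0.1311 Ω
P = I²R = (302)² × 0.1311 = 12000 W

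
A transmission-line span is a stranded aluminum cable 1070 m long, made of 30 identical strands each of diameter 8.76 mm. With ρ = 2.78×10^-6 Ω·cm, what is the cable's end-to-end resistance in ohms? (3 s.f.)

0.0165 Ω

ρ = 2.78×10^-6 Ω·cm = 2.78×10^-8 Ω·m
A_strand = π(4.3800e-03 m)² = 6.027e-05 m²
R_strand = ρL/A = (2.78×10^-8)(1070)/(6.027e-05) = 0.4935 Ω
R_total = R_strand/N = 0.4935/30 = 0.0165 Ω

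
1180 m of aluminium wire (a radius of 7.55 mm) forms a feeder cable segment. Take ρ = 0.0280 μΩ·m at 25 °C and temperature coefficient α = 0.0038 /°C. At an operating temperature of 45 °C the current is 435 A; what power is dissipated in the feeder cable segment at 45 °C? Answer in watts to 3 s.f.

37600 W

ρ = 0.0280 μΩ·m = 2.80×10^-8 Ω·m
A = πr² = π(7.5500e-03 m)² = 1.791e-04 m²
R₍25₎ = ρL/A = (2.80×10^-8)(1180)/(1.791e-04) = 0.1845 Ω
R₍45₎ = R₍25₎(1 + αΔT) = 0.1845 × (1 + 0.0038×20) = 0.1985 Ω
P = I²R = (435)² × 0.1985 = 37600 W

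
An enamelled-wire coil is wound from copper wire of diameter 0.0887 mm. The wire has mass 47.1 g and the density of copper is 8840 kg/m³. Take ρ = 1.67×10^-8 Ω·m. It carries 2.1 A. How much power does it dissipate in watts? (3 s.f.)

10300 W

A = π(d/2)² = π(4.4350e-05 m)² = 6.1793e-09 m²
L = m/(density·A) = 0.0471/(8840×6.1793e-09) = 862.2 m
R = ρL/A = (1.67×10^-8)(862.2)/(6.1793e-09) = 2330 Ω
P = I²R = (2.1)² × 2330 = 10300 W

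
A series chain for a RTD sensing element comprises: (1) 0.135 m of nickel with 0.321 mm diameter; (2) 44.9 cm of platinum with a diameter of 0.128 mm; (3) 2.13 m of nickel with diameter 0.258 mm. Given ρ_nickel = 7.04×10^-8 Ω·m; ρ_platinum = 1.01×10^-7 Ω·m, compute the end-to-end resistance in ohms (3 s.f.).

6.51 Ω

Seg 1: A = π(d/2)² = π(1.6050e-04 m)² = 8.093e-08 m²
R_1 = (7.04×10^-8)(0.135)/(8.093e-08) = 0.1174 Ω
Seg 2: A = π(d/2)² = π(6.4000e-05 m)² = 1.287e-08 m²
R_2 = (1.01×10^-7)(0.449)/(1.287e-08) = 3.524 Ω
Seg 3: A = π(d/2)² = π(1.2900e-04 m)² = 5.228e-08 m²
R_3 = (7.04×10^-8)(2.13)/(5.228e-08) = 2.868 Ω
R_total = R_1 + R_2 + R_3 = 6.51 Ω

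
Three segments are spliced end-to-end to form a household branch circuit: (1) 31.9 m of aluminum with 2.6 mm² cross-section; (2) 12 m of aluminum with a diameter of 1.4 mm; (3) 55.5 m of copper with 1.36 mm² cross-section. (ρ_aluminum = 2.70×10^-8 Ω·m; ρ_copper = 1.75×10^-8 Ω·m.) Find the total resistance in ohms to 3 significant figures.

Seg 1: A = 2.6 mm² = 2.600e-06 m²
R_1 = (2.70×10^-8)(31.9)/(2.600e-06) = 0.3313 Ω
Seg 2: A = π(d/2)² = π(7.0000e-04 m)² = 1.539e-06 m²
R_2 = (2.70×10^-8)(12)/(1.539e-06) = 0.2105 Ω
Seg 3: A = 1.36 mm² = 1.360e-06 m²
R_3 = (1.75×10^-8)(55.5)/(1.360e-06) = 0.7142 Ω
R_total = R_1 + R_2 + R_3 = 1.26 Ω

1.26 Ω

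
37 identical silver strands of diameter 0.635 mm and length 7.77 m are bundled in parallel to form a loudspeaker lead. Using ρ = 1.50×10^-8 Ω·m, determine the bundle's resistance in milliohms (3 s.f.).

9.95 mΩ

A_strand = π(3.1750e-04 m)² = 3.167e-07 m²
R_strand = ρL/A = (1.50×10^-8)(7.77)/(3.167e-07) = 0.368 Ω
R_total = R_strand/N = 0.368/37 = 9.95 mΩ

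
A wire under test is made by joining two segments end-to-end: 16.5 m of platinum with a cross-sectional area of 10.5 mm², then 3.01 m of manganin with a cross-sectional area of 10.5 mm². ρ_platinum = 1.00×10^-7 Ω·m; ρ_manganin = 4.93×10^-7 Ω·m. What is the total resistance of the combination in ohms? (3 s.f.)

Segment 1: A = 10.5 mm² = 1.050e-05 m²
R₁ = ρL/A = (1.00×10^-7)(16.5)/(1.050e-05) = 0.1571 Ω
R₂ = (4.93×10^-7)(3.01)/(1.050e-05) = 0.1413 Ω
R = R₁ + R₂ = 0.298 Ω

0.298 Ω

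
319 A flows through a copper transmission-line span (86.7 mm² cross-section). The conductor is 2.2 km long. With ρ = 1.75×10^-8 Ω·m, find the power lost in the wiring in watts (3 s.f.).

A = 86.7 mm² = 8.670e-05 m²
R = ρL/A = (1.75×10^-8)(2200)/(8.670e-05) = 0.4441 Ω
P = I²R = (319)² × 0.4441 = 45200 W

45200 W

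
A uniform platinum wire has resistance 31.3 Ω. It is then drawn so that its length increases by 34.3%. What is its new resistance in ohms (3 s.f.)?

k = 1 + 34.3/100 = 1.343; volume constant ⇒ A' = A/k, so R' = k²R.
R' = 1.804 × 31.3 = 56.5 Ω

56.5 Ω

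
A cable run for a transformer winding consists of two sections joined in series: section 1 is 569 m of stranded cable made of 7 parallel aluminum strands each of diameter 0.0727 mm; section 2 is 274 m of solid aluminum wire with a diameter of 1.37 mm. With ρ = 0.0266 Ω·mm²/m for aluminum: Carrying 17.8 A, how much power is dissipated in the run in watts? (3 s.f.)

ρ = 0.0266 Ω·mm²/m = 2.66×10^-8 Ω·m
Section 1: A_strand = π(3.6350e-05)² = 4.151e-09 m²; R₁ = ρL/(N·A_s) = (2.66×10^-8)(569)/(7×4.151e-09) = 520.9 Ω
Section 2: A = π(d/2)² = π(6.8500e-04 m)² = 1.474e-06 m²
R₂ = (2.66×10^-8)(274)/(1.474e-06) = 4.944 Ω
R = R₁ + R₂ = 525.8 Ω
P = I²R = (17.8)² × 525.8 = 1.67×10^5 W

1.67×10^5 W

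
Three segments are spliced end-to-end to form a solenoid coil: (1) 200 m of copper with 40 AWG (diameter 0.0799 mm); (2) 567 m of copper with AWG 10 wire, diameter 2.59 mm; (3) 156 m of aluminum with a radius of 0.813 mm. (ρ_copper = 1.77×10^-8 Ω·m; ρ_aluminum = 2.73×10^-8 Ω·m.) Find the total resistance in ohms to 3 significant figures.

Seg 1: A = π(0.0799/2 mm)² = π(3.9950e-05 m)² = 5.014e-09 m²
R_1 = (1.77×10^-8)(200)/(5.014e-09) = 706 Ω
Seg 2: A = π(2.59/2 mm)² = π(1.2950e-03 m)² = 5.269e-06 m²
R_2 = (1.77×10^-8)(567)/(5.269e-06) = 1.905 Ω
Seg 3: A = πr² = π(8.1300e-04 m)² = 2.076e-06 m²
R_3 = (2.73×10^-8)(156)/(2.076e-06) = 2.051 Ω
R_total = R_1 + R_2 + R_3 = 710 Ω

710 Ω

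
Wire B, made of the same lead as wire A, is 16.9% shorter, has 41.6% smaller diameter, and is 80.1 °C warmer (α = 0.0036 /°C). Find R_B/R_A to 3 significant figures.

R ∝ ρL/d² with ρ ∝ (1+αΔT), so R_B/R_A = (1 − 16.9/100) × (1 − 41.6/100)⁻² × (1 + 0.0036×80.1)
= 0.831 × 2.932 × 1.288 = 3.14

3.14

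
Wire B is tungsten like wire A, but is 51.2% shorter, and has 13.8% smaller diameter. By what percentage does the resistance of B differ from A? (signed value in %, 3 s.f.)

R ∝ L/d², so R_B/R_A = (1 − 51.2/100) × (1 − 13.8/100)⁻²
= 0.488 × 1.346 = 0.6568
(R_B − R_A)/R_A = 0.6568 − 1 = -34.3%

-34.3%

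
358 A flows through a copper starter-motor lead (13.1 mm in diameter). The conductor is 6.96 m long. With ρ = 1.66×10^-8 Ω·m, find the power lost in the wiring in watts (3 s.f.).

A = π(d/2)² = π(6.5500e-03 m)² = 1.348e-04 m²
R = ρL/A = (1.66×10^-8)(6.96)/(1.348e-04) = 8.572×10^-4 Ω
P = I²R = (358)² × 8.572×10^-4 = 110 W

110 W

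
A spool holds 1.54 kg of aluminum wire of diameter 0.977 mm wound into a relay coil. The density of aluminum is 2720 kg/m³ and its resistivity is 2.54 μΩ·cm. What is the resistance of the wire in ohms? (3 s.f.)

ρ = 2.54 μΩ·cm = 2.54×10^-8 Ω·m
A = π(d/2)² = π(4.8850e-04 m)² = 7.4969e-07 m²
L = m/(density·A) = 1.54/(2720×7.4969e-07) = 755.2 m
R = ρL/A = (2.54×10^-8)(755.2)/(7.4969e-07) = 25.6 Ω

25.6 Ω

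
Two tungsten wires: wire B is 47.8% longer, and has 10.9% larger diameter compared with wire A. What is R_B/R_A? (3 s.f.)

1.20

R ∝ L/d², so R_B/R_A = (1 + 47.8/100) × (1 + 10.9/100)⁻²
= 1.478 × 0.8131 = 1.20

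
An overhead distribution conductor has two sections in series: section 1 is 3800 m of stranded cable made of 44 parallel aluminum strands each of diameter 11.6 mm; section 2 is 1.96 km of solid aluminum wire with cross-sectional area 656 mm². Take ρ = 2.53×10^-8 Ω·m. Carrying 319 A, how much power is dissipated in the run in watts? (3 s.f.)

Section 1: A_strand = π(5.8000e-03)² = 1.057e-04 m²; R₁ = ρL/(N·A_s) = (2.53×10^-8)(3800)/(44×1.057e-04) = 0.02068 Ω
Section 2: A = 656 mm² = 6.560e-04 m²
R₂ = (2.53×10^-8)(1960)/(6.560e-04) = 0.07559 Ω
R = R₁ + R₂ = 0.09627 Ω
P = I²R = (319)² × 0.09627 = 9800 W

9800 W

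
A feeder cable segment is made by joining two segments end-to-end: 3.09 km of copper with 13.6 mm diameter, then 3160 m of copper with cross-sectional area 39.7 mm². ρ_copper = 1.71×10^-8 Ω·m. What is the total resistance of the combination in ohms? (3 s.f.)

Segment 1: A = π(d/2)² = π(6.8000e-03 m)² = 1.453e-04 m²
R₁ = ρL/A = (1.71×10^-8)(3090)/(1.453e-04) = 0.3637 Ω
Segment 2: A = 39.7 mm² = 3.970e-05 m²
R₂ = (1.71×10^-8)(3160)/(3.970e-05) = 1.361 Ω
R = R₁ + R₂ = 1.72 Ω

1.72 Ω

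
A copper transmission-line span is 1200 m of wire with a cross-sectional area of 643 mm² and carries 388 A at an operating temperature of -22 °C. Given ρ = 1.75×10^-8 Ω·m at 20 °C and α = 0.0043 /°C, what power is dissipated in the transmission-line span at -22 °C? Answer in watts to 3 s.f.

4030 W

A = 643 mm² = 6.430e-04 m²
R₍20₎ = ρL/A = (1.75×10^-8)(1200)/(6.430e-04) = 0.03266 Ω
R₍-22₎ = R₍20₎(1 + αΔT) = 0.03266 × (1 + 0.0043×-42) = 0.02676 Ω
P = I²R = (388)² × 0.02676 = 4030 W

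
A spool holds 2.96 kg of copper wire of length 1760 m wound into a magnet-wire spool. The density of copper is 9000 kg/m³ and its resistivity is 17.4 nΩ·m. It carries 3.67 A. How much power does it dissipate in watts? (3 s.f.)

ρ = 17.4 nΩ·m = 1.74×10^-8 Ω·m
A = m/(density·L) = 2.96/(9000×1760) = 1.8687e-07 m²
R = ρL/A = (1.74×10^-8)(1760)/(1.8687e-07) = 163.9 Ω
P = I²R = (3.67)² × 163.9 = 2210 W

2210 W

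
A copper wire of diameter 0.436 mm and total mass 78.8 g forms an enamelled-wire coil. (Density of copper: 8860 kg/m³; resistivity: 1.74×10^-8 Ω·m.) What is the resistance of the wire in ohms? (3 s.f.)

A = π(d/2)² = π(2.1800e-04 m)² = 1.4930e-07 m²
L = m/(density·A) = 0.0788/(8860×1.4930e-07) = 59.57 m
R = ρL/A = (1.74×10^-8)(59.57)/(1.4930e-07) = 6.94 Ω

6.94 Ω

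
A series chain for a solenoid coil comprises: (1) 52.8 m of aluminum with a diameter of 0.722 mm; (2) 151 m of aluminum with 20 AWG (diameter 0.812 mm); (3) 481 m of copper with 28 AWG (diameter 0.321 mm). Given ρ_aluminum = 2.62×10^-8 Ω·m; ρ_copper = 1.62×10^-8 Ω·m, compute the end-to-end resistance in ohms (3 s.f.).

107 Ω

Seg 1: A = π(d/2)² = π(3.6100e-04 m)² = 4.094e-07 m²
R_1 = (2.62×10^-8)(52.8)/(4.094e-07) = 3.379 Ω
Seg 2: A = π(0.812/2 mm)² = π(4.0600e-04 m)² = 5.178e-07 m²
R_2 = (2.62×10^-8)(151)/(5.178e-07) = 7.64 Ω
Seg 3: A = π(0.321/2 mm)² = π(1.6050e-04 m)² = 8.093e-08 m²
R_3 = (1.62×10^-8)(481)/(8.093e-08) = 96.29 Ω
R_total = R_1 + R_2 + R_3 = 107 Ω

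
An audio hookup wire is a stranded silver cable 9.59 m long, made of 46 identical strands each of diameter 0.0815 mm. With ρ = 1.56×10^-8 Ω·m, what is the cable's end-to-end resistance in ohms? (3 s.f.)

0.623 Ω

A_strand = π(4.0750e-05 m)² = 5.217e-09 m²
R_strand = ρL/A = (1.56×10^-8)(9.59)/(5.217e-09) = 28.68 Ω
R_total = R_strand/N = 28.68/46 = 0.623 Ω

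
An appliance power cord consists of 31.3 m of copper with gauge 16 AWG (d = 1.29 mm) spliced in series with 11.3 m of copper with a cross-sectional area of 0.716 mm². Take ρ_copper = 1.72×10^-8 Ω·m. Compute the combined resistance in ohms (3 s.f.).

0.683 Ω

Segment 1: A = π(1.29/2 mm)² = π(6.4500e-04 m)² = 1.307e-06 m²
R₁ = ρL/A = (1.72×10^-8)(31.3)/(1.307e-06) = 0.4119 Ω
Segment 2: A = 0.716 mm² = 7.160e-07 m²
R₂ = (1.72×10^-8)(11.3)/(7.160e-07) = 0.2715 Ω
R = R₁ + R₂ = 0.683 Ω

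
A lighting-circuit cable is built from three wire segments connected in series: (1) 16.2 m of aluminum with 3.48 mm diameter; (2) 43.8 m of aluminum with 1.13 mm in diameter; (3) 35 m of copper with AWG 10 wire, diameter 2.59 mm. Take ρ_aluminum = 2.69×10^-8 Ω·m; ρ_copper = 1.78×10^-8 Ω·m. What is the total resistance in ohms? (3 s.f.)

Seg 1: A = π(d/2)² = π(1.7400e-03 m)² = 9.511e-06 m²
R_1 = (2.69×10^-8)(16.2)/(9.511e-06) = 0.04582 Ω
Seg 2: A = π(d/2)² = π(5.6500e-04 m)² = 1.003e-06 m²
R_2 = (2.69×10^-8)(43.8)/(1.003e-06) = 1.175 Ω
Seg 3: A = π(2.59/2 mm)² = π(1.2950e-03 m)² = 5.269e-06 m²
R_3 = (1.78×10^-8)(35)/(5.269e-06) = 0.1182 Ω
R_total = R_1 + R_2 + R_3 = 1.34 Ω

1.34 Ω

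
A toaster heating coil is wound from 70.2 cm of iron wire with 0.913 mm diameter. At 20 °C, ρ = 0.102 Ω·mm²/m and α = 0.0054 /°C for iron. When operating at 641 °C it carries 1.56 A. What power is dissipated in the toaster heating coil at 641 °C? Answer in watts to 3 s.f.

ρ = 0.102 Ω·mm²/m = 1.02×10^-7 Ω·m
A = π(d/2)² = π(4.5650e-04 m)² = 6.547e-07 m²
R₍20₎ = ρL/A = (1.02×10^-7)(0.702)/(6.547e-07) = 0.1094 Ω
R₍641₎ = R₍20₎(1 + αΔT) = 0.1094 × (1 + 0.0054×621) = 0.4761 Ω
P = I²R = (1.56)² × 0.4761 = 1.16 W

1.16 W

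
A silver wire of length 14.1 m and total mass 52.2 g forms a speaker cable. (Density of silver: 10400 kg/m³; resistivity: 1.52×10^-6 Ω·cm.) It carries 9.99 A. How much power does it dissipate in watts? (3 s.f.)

60.1 W

ρ = 1.52×10^-6 Ω·cm = 1.52×10^-8 Ω·m
A = m/(density·L) = 0.0522/(10400×14.1) = 3.5597e-07 m²
R = ρL/A = (1.52×10^-8)(14.1)/(3.5597e-07) = 0.6021 Ω
P = I²R = (9.99)² × 0.6021 = 60.1 W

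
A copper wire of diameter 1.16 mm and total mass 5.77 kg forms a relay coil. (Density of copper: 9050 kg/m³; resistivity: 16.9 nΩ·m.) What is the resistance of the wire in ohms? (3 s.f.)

ρ = 16.9 nΩ·m = 1.69×10^-8 Ω·m
A = π(d/2)² = π(5.8000e-04 m)² = 1.0568e-06 m²
L = m/(density·A) = 5.77/(9050×1.0568e-06) = 603.3 m
R = ρL/A = (1.69×10^-8)(603.3)/(1.0568e-06) = 9.65 Ω

9.65 Ω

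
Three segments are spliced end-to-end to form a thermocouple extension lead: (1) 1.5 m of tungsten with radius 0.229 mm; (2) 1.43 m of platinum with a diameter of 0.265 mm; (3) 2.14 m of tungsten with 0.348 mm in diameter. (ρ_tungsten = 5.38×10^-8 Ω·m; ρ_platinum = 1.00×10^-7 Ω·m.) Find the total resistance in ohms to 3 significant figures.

4.29 Ω

Seg 1: A = πr² = π(2.2900e-04 m)² = 1.647e-07 m²
R_1 = (5.38×10^-8)(1.5)/(1.647e-07) = 0.4898 Ω
Seg 2: A = π(d/2)² = π(1.3250e-04 m)² = 5.515e-08 m²
R_2 = (1.00×10^-7)(1.43)/(5.515e-08) = 2.593 Ω
Seg 3: A = π(d/2)² = π(1.7400e-04 m)² = 9.511e-08 m²
R_3 = (5.38×10^-8)(2.14)/(9.511e-08) = 1.21 Ω
R_total = R_1 + R_2 + R_3 = 4.29 Ω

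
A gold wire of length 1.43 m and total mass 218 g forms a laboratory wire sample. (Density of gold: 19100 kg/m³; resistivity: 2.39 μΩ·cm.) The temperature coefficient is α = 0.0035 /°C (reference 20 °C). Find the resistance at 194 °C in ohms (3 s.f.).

ρ = 2.39 μΩ·cm = 2.39×10^-8 Ω·m
A = m/(density·L) = 0.218/(19100×1.43) = 7.9815e-06 m²
R = ρL/A = (2.39×10^-8)(1.43)/(7.9815e-06) = 0.004282 Ω
R(194 °C) = 0.004282 × (1 + 0.0035×174) = 0.00689 Ω

0.00689 Ω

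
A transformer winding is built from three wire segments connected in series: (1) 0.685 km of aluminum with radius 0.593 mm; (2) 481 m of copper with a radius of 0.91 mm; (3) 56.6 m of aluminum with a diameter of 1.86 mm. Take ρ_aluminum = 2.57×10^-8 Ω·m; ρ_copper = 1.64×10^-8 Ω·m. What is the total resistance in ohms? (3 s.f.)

19.5 Ω

Seg 1: A = πr² = π(5.9300e-04 m)² = 1.105e-06 m²
R_1 = (2.57×10^-8)(685)/(1.105e-06) = 15.94 Ω
Seg 2: A = πr² = π(9.1000e-04 m)² = 2.602e-06 m²
R_2 = (1.64×10^-8)(481)/(2.602e-06) = 3.032 Ω
Seg 3: A = π(d/2)² = π(9.3000e-04 m)² = 2.717e-06 m²
R_3 = (2.57×10^-8)(56.6)/(2.717e-06) = 0.5353 Ω
R_total = R_1 + R_2 + R_3 = 19.5 Ω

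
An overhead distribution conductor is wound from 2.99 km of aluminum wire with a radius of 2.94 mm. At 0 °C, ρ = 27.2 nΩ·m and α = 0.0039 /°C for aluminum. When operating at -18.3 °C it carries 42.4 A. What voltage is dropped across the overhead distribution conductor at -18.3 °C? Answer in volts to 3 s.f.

118 V

ρ = 27.2 nΩ·m = 2.72×10^-8 Ω·m
A = πr² = π(2.9400e-03 m)² = 2.715e-05 m²
R₍0₎ = ρL/A = (2.72×10^-8)(2990)/(2.715e-05) = 2.995 Ω
R₍-18.3₎ = R₍0₎(1 + αΔT) = 2.995 × (1 + 0.0039×-18.3) = 2.781 Ω
V = IR = 42.4 × 2.781 = 118 V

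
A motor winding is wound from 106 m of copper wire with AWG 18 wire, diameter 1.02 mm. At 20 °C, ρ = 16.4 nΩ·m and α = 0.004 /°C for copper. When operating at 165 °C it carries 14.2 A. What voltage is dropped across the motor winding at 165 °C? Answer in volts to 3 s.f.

47.7 V

ρ = 16.4 nΩ·m = 1.64×10^-8 Ω·m
A = π(1.02/2 mm)² = π(5.1000e-04 m)² = 8.171e-07 m²
R₍20₎ = ρL/A = (1.64×10^-8)(106)/(8.171e-07) = 2.127 Ω
R₍165₎ = R₍20₎(1 + αΔT) = 2.127 × (1 + 0.004×145) = 3.361 Ω
V = IR = 14.2 × 3.361 = 47.7 V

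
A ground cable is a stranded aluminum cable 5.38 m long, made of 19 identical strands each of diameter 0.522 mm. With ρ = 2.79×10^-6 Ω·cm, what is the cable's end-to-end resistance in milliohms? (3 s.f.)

ρ = 2.79×10^-6 Ω·cm = 2.79×10^-8 Ω·m
A_strand = π(2.6100e-04 m)² = 2.140e-07 m²
R_strand = ρL/A = (2.79×10^-8)(5.38)/(2.140e-07) = 0.7014 Ω
R_total = R_strand/N = 0.7014/19 = 36.9 mΩ

36.9 mΩ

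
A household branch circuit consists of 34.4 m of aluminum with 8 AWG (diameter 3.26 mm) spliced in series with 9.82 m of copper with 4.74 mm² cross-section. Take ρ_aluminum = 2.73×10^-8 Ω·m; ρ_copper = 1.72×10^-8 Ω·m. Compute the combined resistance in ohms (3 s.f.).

0.148 Ω

Segment 1: A = π(3.26/2 mm)² = π(1.6300e-03 m)² = 8.347e-06 m²
R₁ = ρL/A = (2.73×10^-8)(34.4)/(8.347e-06) = 0.1125 Ω
Segment 2: A = 4.74 mm² = 4.740e-06 m²
R₂ = (1.72×10^-8)(9.82)/(4.740e-06) = 0.03563 Ω
R = R₁ + R₂ = 0.148 Ω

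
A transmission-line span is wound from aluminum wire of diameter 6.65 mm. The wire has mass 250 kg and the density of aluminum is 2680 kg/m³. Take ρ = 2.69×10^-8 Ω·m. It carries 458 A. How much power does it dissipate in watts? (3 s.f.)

4.36×10^5 W

A = π(d/2)² = π(3.3250e-03 m)² = 3.4732e-05 m²
L = m/(density·A) = 250/(2680×3.4732e-05) = 2686 m
R = ρL/A = (2.69×10^-8)(2686)/(3.4732e-05) = 2.08 Ω
P = I²R = (458)² × 2.08 = 4.36×10^5 W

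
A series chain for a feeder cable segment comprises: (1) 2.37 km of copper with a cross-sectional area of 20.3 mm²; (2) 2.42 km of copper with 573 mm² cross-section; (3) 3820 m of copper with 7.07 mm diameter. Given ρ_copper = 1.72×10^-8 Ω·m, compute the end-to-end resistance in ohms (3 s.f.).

3.75 Ω

Seg 1: A = 20.3 mm² = 2.030e-05 m²
R_1 = (1.72×10^-8)(2370)/(2.030e-05) = 2.008 Ω
Seg 2: A = 573 mm² = 5.730e-04 m²
R_2 = (1.72×10^-8)(2420)/(5.730e-04) = 0.07264 Ω
Seg 3: A = π(d/2)² = π(3.5350e-03 m)² = 3.926e-05 m²
R_3 = (1.72×10^-8)(3820)/(3.926e-05) = 1.674 Ω
R_total = R_1 + R_2 + R_3 = 3.75 Ω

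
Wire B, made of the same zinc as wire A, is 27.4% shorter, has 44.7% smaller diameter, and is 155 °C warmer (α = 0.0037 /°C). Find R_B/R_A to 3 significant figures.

R ∝ ρL/d² with ρ ∝ (1+αΔT), so R_B/R_A = (1 − 27.4/100) × (1 − 44.7/100)⁻² × (1 + 0.0037×155)
= 0.726 × 3.27 × 1.573 = 3.74

3.74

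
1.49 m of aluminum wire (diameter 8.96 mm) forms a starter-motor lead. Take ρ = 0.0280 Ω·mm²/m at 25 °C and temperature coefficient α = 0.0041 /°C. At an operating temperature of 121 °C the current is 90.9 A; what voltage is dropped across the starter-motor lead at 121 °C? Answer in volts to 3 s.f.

ρ = 0.0280 Ω·mm²/m = 2.80×10^-8 Ω·m
A = π(d/2)² = π(4.4800e-03 m)² = 6.305e-05 m²
R₍25₎ = ρL/A = (2.80×10^-8)(1.49)/(6.305e-05) = 6.617×10^-4 Ω
R₍121₎ = R₍25₎(1 + αΔT) = 6.617×10^-4 × (1 + 0.0041×96) = 9.221×10^-4 Ω
V = IR = 90.9 × 9.221×10^-4 = 0.0838 V

0.0838 V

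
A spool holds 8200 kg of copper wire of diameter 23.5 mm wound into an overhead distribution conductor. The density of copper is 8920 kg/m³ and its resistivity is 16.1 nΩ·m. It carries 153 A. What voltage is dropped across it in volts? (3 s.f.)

ρ = 16.1 nΩ·m = 1.61×10^-8 Ω·m
A = π(d/2)² = π(1.1750e-02 m)² = 4.3374e-04 m²
L = m/(density·A) = 8200/(8920×4.3374e-04) = 2119 m
R = ρL/A = (1.61×10^-8)(2119)/(4.3374e-04) = 0.07867 Ω
V = IR = 153 × 0.07867 = 12.0 V

12.0 V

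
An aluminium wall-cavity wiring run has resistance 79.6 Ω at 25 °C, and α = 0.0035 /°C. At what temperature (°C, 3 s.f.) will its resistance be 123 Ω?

R = R₀(1 + α(T − T₀)) ⇒ T = T₀ + (R/R₀ − 1)/α
T = 25 + (123/79.6 − 1)/0.0035 = 25 + (0.5452)/0.0035 = 181 °C

181 °C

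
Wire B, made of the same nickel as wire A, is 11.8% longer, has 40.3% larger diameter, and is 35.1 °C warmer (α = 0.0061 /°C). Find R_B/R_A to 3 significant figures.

R ∝ ρL/d² with ρ ∝ (1+αΔT), so R_B/R_A = (1 + 11.8/100) × (1 + 40.3/100)⁻² × (1 + 0.0061×35.1)
= 1.118 × 0.508 × 1.214 = 0.690

0.690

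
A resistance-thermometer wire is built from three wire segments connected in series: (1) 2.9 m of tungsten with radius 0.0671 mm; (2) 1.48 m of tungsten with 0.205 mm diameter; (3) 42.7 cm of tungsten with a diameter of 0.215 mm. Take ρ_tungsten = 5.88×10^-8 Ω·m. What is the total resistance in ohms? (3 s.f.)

15.4 Ω

Seg 1: A = πr² = π(6.7100e-05 m)² = 1.414e-08 m²
R_1 = (5.88×10^-8)(2.9)/(1.414e-08) = 12.06 Ω
Seg 2: A = π(d/2)² = π(1.0250e-04 m)² = 3.301e-08 m²
R_2 = (5.88×10^-8)(1.48)/(3.301e-08) = 2.637 Ω
Seg 3: A = π(d/2)² = π(1.0750e-04 m)² = 3.631e-08 m²
R_3 = (5.88×10^-8)(0.427)/(3.631e-08) = 0.6916 Ω
R_total = R_1 + R_2 + R_3 = 15.4 Ω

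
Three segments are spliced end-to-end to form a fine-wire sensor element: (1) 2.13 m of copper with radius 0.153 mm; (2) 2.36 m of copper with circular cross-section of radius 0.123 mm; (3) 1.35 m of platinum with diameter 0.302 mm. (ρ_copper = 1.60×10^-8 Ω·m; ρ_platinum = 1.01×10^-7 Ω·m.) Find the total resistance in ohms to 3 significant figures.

Seg 1: A = πr² = π(1.5300e-04 m)² = 7.354e-08 m²
R_1 = (1.60×10^-8)(2.13)/(7.354e-08) = 0.4634 Ω
Seg 2: A = πr² = π(1.2300e-04 m)² = 4.753e-08 m²
R_2 = (1.60×10^-8)(2.36)/(4.753e-08) = 0.7945 Ω
Seg 3: A = π(d/2)² = π(1.5100e-04 m)² = 7.163e-08 m²
R_3 = (1.01×10^-7)(1.35)/(7.163e-08) = 1.903 Ω
R_total = R_1 + R_2 + R_3 = 3.16 Ω

3.16 Ω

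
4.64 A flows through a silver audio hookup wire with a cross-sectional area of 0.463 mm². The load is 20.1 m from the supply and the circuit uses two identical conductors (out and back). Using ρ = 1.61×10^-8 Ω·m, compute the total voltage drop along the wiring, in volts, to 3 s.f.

A = 0.463 mm² = 4.630e-07 m²
Total conductor length (both ways) L = 2 × 20.1 = 40.2 m
R = ρL/A = (1.61×10^-8)(40.2)/(4.630e-07) = 1.398 Ω
V = IR = 4.64 × 1.398 = 6.49 V

6.49 V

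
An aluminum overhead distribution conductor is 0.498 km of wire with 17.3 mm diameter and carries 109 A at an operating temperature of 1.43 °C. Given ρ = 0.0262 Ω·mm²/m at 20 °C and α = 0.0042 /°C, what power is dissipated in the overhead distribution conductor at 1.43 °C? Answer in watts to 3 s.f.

ρ = 0.0262 Ω·mm²/m = 2.62×10^-8 Ω·m
A = π(d/2)² = π(8.6500e-03 m)² = 2.351e-04 m²
R₍20₎ = ρL/A = (2.62×10^-8)(498)/(2.351e-04) = 0.05551 Ω
R₍1.43₎ = R₍20₎(1 + αΔT) = 0.05551 × (1 + 0.0042×-18.6) = 0.05118 Ω
P = I²R = (109)² × 0.05118 = 608 W

608 W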